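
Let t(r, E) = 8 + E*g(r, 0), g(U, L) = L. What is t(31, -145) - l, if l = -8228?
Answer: 8236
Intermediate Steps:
t(r, E) = 8 (t(r, E) = 8 + E*0 = 8 + 0 = 8)
t(31, -145) - l = 8 - 1*(-8228) = 8 + 8228 = 8236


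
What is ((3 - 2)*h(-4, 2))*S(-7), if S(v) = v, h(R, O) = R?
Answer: 28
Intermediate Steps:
((3 - 2)*h(-4, 2))*S(-7) = ((3 - 2)*(-4))*(-7) = (1*(-4))*(-7) = -4*(-7) = 28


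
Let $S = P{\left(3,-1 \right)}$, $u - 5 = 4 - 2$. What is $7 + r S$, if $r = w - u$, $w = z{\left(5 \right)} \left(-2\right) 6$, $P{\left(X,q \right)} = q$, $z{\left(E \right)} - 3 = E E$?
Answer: $350$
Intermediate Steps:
$z{\left(E \right)} = 3 + E^{2}$ ($z{\left(E \right)} = 3 + E E = 3 + E^{2}$)
$u = 7$ ($u = 5 + \left(4 - 2\right) = 5 + 2 = 7$)
$S = -1$
$w = -336$ ($w = \left(3 + 5^{2}\right) \left(-2\right) 6 = \left(3 + 25\right) \left(-2\right) 6 = 28 \left(-2\right) 6 = \left(-56\right) 6 = -336$)
$r = -343$ ($r = -336 - 7 = -343$)
$7 + r S = 7 - -343 = 7 + 343 = 350$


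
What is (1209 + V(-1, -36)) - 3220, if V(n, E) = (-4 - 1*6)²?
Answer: -1911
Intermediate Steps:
V(n, E) = 100 (V(n, E) = (-4 - 6)² = (-10)² = 100)
(1209 + V(-1, -36)) - 3220 = (1209 + 100) - 3220 = 1309 - 3220 = -1911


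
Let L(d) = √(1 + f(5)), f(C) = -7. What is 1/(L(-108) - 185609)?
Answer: -185609/34450700887 - I*√6/34450700887 ≈ -5.3877e-6 - 7.1101e-11*I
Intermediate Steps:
L(d) = I*√6 (L(d) = √(1 - 7) = √(-6) = I*√6)
1/(L(-108) - 185609) = 1/(I*√6 - 185609) = 1/(-185609 + I*√6)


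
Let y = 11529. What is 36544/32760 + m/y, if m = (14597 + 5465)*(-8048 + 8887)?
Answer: 1094917114/749385 ≈ 1461.1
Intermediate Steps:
m = 16832018 (m = 20062*839 = 16832018)
36544/32760 + m/y = 36544/32760 + 16832018/11529 = 36544*(1/32760) + 16832018*(1/11529) = 4568/4095 + 2404574/1647 = 1094917114/749385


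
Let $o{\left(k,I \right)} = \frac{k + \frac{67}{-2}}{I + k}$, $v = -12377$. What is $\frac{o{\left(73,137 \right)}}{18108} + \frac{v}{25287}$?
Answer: $- \frac{31376514349}{64105579440} \approx -0.48945$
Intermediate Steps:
$o{\left(k,I \right)} = \frac{- \frac{67}{2} + k}{I + k}$ ($o{\left(k,I \right)} = \frac{k + 67 \left(- \frac{1}{2}\right)}{I + k} = \frac{k - \frac{67}{2}}{I + k} = \frac{- \frac{67}{2} + k}{I + k}$)
$\frac{o{\left(73,137 \right)}}{18108} + \frac{v}{25287} = \frac{\frac{1}{137 + 73} \left(- \frac{67}{2} + 73\right)}{18108} - \frac{12377}{25287} = \frac{1}{210} \cdot \frac{79}{2} \cdot \frac{1}{18108} - \frac{12377}{25287} = \frac{79}{420} \cdot \frac{1}{18108} - \frac{12377}{25287} = \frac{79}{7605360} - \frac{12377}{25287} = - \frac{31376514349}{64105579440}$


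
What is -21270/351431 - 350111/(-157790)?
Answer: 119683665541/55452297490 ≈ 2.1583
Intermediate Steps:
-21270/351431 - 350111/(-157790) = -21270*1/351431 - 350111*(-1/157790) = -21270/351431 + 350111/157790 = 119683665541/55452297490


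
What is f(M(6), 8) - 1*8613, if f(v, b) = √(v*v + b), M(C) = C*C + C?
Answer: -8613 + 2*√443 ≈ -8570.9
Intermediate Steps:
M(C) = C + C² (M(C) = C² + C = C + C²)
f(v, b) = √(b + v²) (f(v, b) = √(v² + b) = √(b + v²))
f(M(6), 8) - 1*8613 = √(8 + (6*(1 + 6))²) - 1*8613 = √(8 + (6*7)²) - 8613 = √(8 + 42²) - 8613 = √(8 + 1764) - 8613 = √1772 - 8613 = 2*√443 - 8613 = -8613 + 2*√443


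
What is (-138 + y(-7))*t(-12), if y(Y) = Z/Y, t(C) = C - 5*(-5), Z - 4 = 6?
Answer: -12688/7 ≈ -1812.6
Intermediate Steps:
Z = 10 (Z = 4 + 6 = 10)
t(C) = 25 + C (t(C) = C + 25 = 25 + C)
y(Y) = 10/Y
(-138 + y(-7))*t(-12) = (-138 + 10/(-7))*(25 - 12) = (-138 + 10*(-1/7))*13 = (-138 - 10/7)*13 = -976/7*13 = -12688/7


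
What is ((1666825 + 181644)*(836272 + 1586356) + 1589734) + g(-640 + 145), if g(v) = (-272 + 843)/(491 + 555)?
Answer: 4684149446194807/1046 ≈ 4.4782e+12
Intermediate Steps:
g(v) = 571/1046
((1666825 + 181644)*(836272 + 1586356) + 1589734) + g(-640 + 145) = ((1666825 + 181644)*(836272 + 1586356) + 1589734) + 571/1046 = (1848469*2422628 + 1589734) + 571/1046 = (4478152756532 + 1589734) + 571/1046 = 4478154346266 + 571/1046 = 4684149446194807/1046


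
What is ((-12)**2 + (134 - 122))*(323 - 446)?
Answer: -19188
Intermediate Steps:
((-12)**2 + (134 - 122))*(323 - 446) = (144 + 12)*(-123) = 156*(-123) = -19188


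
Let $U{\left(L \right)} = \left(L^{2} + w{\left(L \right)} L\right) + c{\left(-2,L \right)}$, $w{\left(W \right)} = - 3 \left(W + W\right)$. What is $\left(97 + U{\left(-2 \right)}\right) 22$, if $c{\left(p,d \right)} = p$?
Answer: $1650$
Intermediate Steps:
$w{\left(W \right)} = - 6 W$ ($w{\left(W \right)} = - 3 \cdot 2 W = - 6 W$)
$U{\left(L \right)} = -2 - 5 L^{2}$ ($U{\left(L \right)} = \left(L^{2} + - 6 L L\right) - 2 = \left(L^{2} - 6 L^{2}\right) - 2 = - 5 L^{2} - 2 = -2 - 5 L^{2}$)
$\left(97 + U{\left(-2 \right)}\right) 22 = \left(97 - \left(2 + 5 \left(-2\right)^{2}\right)\right) 22 = \left(97 - 22\right) 22 = 75 \cdot 22 = 1650$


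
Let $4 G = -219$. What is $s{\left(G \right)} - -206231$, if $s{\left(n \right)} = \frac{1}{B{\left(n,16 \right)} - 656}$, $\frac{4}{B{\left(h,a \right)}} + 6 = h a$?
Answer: $\frac{59662215397}{289298} \approx 2.0623 \cdot 10^{5}$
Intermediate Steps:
$G = - \frac{219}{4}$ ($G = \frac{1}{4} \left(-219\right) = - \frac{219}{4} \approx -54.75$)
$B{\left(h,a \right)} = \frac{4}{-6 + a h}$ ($B{\left(h,a \right)} = \frac{4}{-6 + h a} = \frac{4}{-6 + a h}$)
$s{\left(n \right)} = \frac{1}{-656 + \frac{4}{-6 + 16 n}}$ ($s{\left(n \right)} = \frac{1}{\frac{4}{-6 + 16 n} - 656} = \frac{1}{-656 + \frac{4}{-6 + 16 n}}$)
$s{\left(G \right)} - -206231 = \frac{3 - -438}{2 \left(-985 + 2624 \left(- \frac{219}{4}\right)\right)} - -206231 = \frac{3 + 438}{2 \left(-985 - 143664\right)} + 206231 = \frac{1}{2} \frac{1}{-144649} \cdot 441 + 206231 = \frac{1}{2} \left(- \frac{1}{144649}\right) 441 + 206231 = - \frac{441}{289298} + 206231 = \frac{59662215397}{289298}$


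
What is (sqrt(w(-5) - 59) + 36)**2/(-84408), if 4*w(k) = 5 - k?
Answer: -(72 + I*sqrt(226))**2/337632 ≈ -0.014685 - 0.0064117*I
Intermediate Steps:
w(k) = 5/4 - k/4 (w(k) = (5 - k)/4 = 5/4 - k/4)
(sqrt(w(-5) - 59) + 36)**2/(-84408) = (sqrt((5/4 - 1/4*(-5)) - 59) + 36)**2/(-84408) = (sqrt((5/4 + 5/4) - 59) + 36)**2*(-1/84408) = (sqrt(5/2 - 59) + 36)**2*(-1/84408) = (sqrt(-113/2) + 36)**2*(-1/84408) = (I*sqrt(226)/2 + 36)**2*(-1/84408) = (36 + I*sqrt(226)/2)**2*(-1/84408) = -(36 + I*sqrt(226)/2)**2/84408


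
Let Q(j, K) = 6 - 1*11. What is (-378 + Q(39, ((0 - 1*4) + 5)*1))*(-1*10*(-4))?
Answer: -15320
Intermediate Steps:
Q(j, K) = -5 (Q(j, K) = 6 - 11 = -5)
(-378 + Q(39, ((0 - 1*4) + 5)*1))*(-1*10*(-4)) = (-378 - 5)*(-1*10*(-4)) = -(-3830)*(-4) = -383*40 = -15320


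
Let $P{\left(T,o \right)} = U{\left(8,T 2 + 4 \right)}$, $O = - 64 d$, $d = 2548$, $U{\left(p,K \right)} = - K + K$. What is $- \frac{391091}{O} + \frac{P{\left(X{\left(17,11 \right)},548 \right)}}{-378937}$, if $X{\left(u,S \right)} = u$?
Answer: $\frac{391091}{163072} \approx 2.3983$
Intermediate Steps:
$U{\left(p,K \right)} = 0$
$O = -163072$ ($O = \left(-64\right) 2548 = -163072$)
$P{\left(T,o \right)} = 0$
$- \frac{391091}{O} + \frac{P{\left(X{\left(17,11 \right)},548 \right)}}{-378937} = - \frac{391091}{-163072} + \frac{0}{-378937} = \left(-391091\right) \left(- \frac{1}{163072}\right) + 0 \left(- \frac{1}{378937}\right) = \frac{391091}{163072} + 0 = \frac{391091}{163072}$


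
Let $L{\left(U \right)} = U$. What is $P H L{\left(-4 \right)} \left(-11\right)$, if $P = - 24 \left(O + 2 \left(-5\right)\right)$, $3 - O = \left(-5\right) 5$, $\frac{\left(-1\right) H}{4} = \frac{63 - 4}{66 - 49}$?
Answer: $\frac{4485888}{17} \approx 2.6388 \cdot 10^{5}$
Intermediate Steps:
$H = - \frac{236}{17}$ ($H = - 4 \frac{63 - 4}{66 - 49} = - 4 \cdot \frac{59}{17} = - 4 \cdot 59 \cdot \frac{1}{17} = \left(-4\right) \frac{59}{17} = - \frac{236}{17} \approx -13.882$)
$O = 28$ ($O = 3 - \left(-5\right) 5 = 3 - -25 = 3 + 25 = 28$)
$P = -432$ ($P = - 24 \left(28 + 2 \left(-5\right)\right) = - 24 \left(28 - 10\right) = \left(-24\right) 18 = -432$)
$P H L{\left(-4 \right)} \left(-11\right) = \left(-432\right) \left(- \frac{236}{17}\right) \left(\left(-4\right) \left(-11\right)\right) = \frac{101952}{17} \cdot 44 = \frac{4485888}{17}$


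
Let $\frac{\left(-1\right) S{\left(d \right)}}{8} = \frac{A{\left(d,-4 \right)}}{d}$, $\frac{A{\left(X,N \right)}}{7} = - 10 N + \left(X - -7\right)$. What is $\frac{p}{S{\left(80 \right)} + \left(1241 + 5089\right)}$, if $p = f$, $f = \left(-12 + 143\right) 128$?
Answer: $\frac{167680}{62411} \approx 2.6867$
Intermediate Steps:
$A{\left(X,N \right)} = 49 - 70 N + 7 X$ ($A{\left(X,N \right)} = 7 \left(- 10 N + \left(X - -7\right)\right) = 7 \left(- 10 N + \left(X + 7\right)\right) = 7 \left(- 10 N + \left(7 + X\right)\right) = 7 \left(7 + X - 10 N\right) = 49 - 70 N + 7 X$)
$f = 16768$ ($f = 131 \cdot 128 = 16768$)
$p = 16768$
$S{\left(d \right)} = - \frac{8 \left(329 + 7 d\right)}{d}$ ($S{\left(d \right)} = - 8 \frac{49 - -280 + 7 d}{d} = - 8 \frac{49 + 280 + 7 d}{d} = - 8 \frac{329 + 7 d}{d} = - \frac{8 \left(329 + 7 d\right)}{d}$)
$\frac{p}{S{\left(80 \right)} + \left(1241 + 5089\right)} = \frac{16768}{\left(-56 - \frac{2632}{80}\right) + \left(1241 + 5089\right)} = \frac{16768}{\left(-56 - \frac{329}{10}\right) + 6330} = \frac{16768}{- \frac{889}{10} + 6330} = \frac{16768}{\frac{62411}{10}} = 16768 \cdot \frac{10}{62411} = \frac{167680}{62411}$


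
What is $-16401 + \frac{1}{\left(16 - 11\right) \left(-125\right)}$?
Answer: $- \frac{10250626}{625} \approx -16401.0$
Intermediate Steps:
$-16401 + \frac{1}{\left(16 - 11\right) \left(-125\right)} = -16401 + \frac{1}{5 \left(-125\right)} = -16401 + \frac{1}{-625} = -16401 - \frac{1}{625} = - \frac{10250626}{625}$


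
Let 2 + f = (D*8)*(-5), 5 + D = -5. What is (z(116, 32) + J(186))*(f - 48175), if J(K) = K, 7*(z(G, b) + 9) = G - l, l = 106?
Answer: -59673473/7 ≈ -8.5248e+6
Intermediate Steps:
D = -10 (D = -5 - 5 = -10)
z(G, b) = -169/7 + G/7 (z(G, b) = -9 + (G - 1*106)/7 = -9 + (G - 106)/7 = -9 + (-106 + G)/7 = -9 + (-106/7 + G/7) = -169/7 + G/7)
f = 398 (f = -2 - 10*8*(-5) = -2 - 80*(-5) = -2 + 400 = 398)
(z(116, 32) + J(186))*(f - 48175) = ((-169/7 + (1/7)*116) + 186)*(398 - 48175) = ((-169/7 + 116/7) + 186)*(-47777) = (-53/7 + 186)*(-47777) = (1249/7)*(-47777) = -59673473/7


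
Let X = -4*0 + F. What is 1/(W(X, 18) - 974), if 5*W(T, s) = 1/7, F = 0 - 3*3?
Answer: -35/34089 ≈ -0.0010267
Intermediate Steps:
F = -9 (F = 0 - 9 = -9)
X = -9 (X = -4*0 - 9 = 0 - 9 = -9)
W(T, s) = 1/35 (W(T, s) = (1/7)/5 = (1*(⅐))/5 = (⅕)*(⅐) = 1/35)
1/(W(X, 18) - 974) = 1/(1/35 - 974) = 1/(-34089/35) = -35/34089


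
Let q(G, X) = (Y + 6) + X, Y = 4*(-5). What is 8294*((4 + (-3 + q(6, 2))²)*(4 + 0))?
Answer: 7597304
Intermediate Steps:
Y = -20
q(G, X) = -14 + X (q(G, X) = (-20 + 6) + X = -14 + X)
8294*((4 + (-3 + q(6, 2))²)*(4 + 0)) = 8294*((4 + (-3 + (-14 + 2))²)*(4 + 0)) = 8294*((4 + (-3 - 12)²)*4) = 8294*((4 + (-15)²)*4) = 8294*((4 + 225)*4) = 8294*(229*4) = 8294*916 = 7597304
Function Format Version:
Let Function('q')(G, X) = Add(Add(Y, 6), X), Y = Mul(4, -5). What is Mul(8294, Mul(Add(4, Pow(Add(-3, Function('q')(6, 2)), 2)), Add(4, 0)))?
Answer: 7597304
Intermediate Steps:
Y = -20
Function('q')(G, X) = Add(-14, X) (Function('q')(G, X) = Add(Add(-20, 6), X) = Add(-14, X))
Mul(8294, Mul(Add(4, Pow(Add(-3, Function('q')(6, 2)), 2)), Add(4, 0))) = Mul(8294, Mul(Add(4, Pow(Add(-3, Add(-14, 2)), 2)), Add(4, 0))) = Mul(8294, Mul(Add(4, Pow(Add(-3, -12), 2)), 4)) = Mul(8294, Mul(Add(4, Pow(-15, 2)), 4)) = Mul(8294, Mul(Add(4, 225), 4)) = Mul(8294, Mul(229, 4)) = Mul(8294, 916) = 7597304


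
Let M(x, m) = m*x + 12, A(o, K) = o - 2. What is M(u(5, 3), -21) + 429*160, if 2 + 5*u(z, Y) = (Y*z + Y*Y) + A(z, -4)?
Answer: 68547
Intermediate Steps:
A(o, K) = -2 + o
u(z, Y) = -⅘ + z/5 + Y²/5 + Y*z/5 (u(z, Y) = -⅖ + ((Y*z + Y*Y) + (-2 + z))/5 = -⅖ + ((Y*z + Y²) + (-2 + z))/5 = -⅖ + ((Y² + Y*z) + (-2 + z))/5 = -⅖ + (-2 + z + Y² + Y*z)/5 = -⅖ + (-⅖ + z/5 + Y²/5 + Y*z/5) = -⅘ + z/5 + Y²/5 + Y*z/5)
M(x, m) = 12 + m*x
M(u(5, 3), -21) + 429*160 = (12 - 21*(-⅘ + (⅕)*5 + (⅕)*3² + (⅕)*3*5)) + 429*160 = (12 - 21*(-⅘ + 1 + (⅕)*9 + 3)) + 68640 = (12 - 21*(-⅘ + 1 + 9/5 + 3)) + 68640 = (12 - 21*5) + 68640 = (12 - 105) + 68640 = -93 + 68640 = 68547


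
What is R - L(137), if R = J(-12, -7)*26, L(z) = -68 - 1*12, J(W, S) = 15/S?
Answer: 170/7 ≈ 24.286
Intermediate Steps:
L(z) = -80 (L(z) = -68 - 12 = -80)
R = -390/7 (R = (15/(-7))*26 = (15*(-⅐))*26 = -15/7*26 = -390/7 ≈ -55.714)
R - L(137) = -390/7 - 1*(-80) = -390/7 + 80 = 170/7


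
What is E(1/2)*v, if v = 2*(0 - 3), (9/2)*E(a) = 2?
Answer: -8/3 ≈ -2.6667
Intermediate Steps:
E(a) = 4/9 (E(a) = (2/9)*2 = 4/9)
v = -6 (v = 2*(-3) = -6)
E(1/2)*v = (4/9)*(-6) = -8/3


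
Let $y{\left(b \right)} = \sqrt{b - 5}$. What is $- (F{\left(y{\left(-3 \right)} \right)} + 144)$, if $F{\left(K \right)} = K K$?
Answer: $-136$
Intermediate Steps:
$y{\left(b \right)} = \sqrt{-5 + b}$
$F{\left(K \right)} = K^{2}$
$- (F{\left(y{\left(-3 \right)} \right)} + 144) = - (\left(\sqrt{-5 - 3}\right)^{2} + 144) = - (\left(\sqrt{-8}\right)^{2} + 144) = - (\left(2 i \sqrt{2}\right)^{2} + 144) = - (-8 + 144) = \left(-1\right) 136 = -136$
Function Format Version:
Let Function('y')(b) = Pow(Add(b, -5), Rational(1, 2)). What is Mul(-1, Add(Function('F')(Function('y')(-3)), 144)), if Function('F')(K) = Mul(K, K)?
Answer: -136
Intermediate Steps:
Function('y')(b) = Pow(Add(-5, b), Rational(1, 2))
Function('F')(K) = Pow(K, 2)
Mul(-1, Add(Function('F')(Function('y')(-3)), 144)) = Mul(-1, Add(Pow(Pow(Add(-5, -3), Rational(1, 2)), 2), 144)) = Mul(-1, Add(Pow(Pow(-8, Rational(1, 2)), 2), 144)) = Mul(-1, Add(Pow(Mul(2, I, Pow(2, Rational(1, 2))), 2), 144)) = Mul(-1, Add(-8, 144)) = Mul(-1, 136) = -136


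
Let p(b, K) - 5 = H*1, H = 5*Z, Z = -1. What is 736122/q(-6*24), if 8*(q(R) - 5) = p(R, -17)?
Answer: 736122/5 ≈ 1.4722e+5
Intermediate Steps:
H = -5 (H = 5*(-1) = -5)
p(b, K) = 0 (p(b, K) = 5 - 5*1 = 5 - 5 = 0)
q(R) = 5 (q(R) = 5 + (⅛)*0 = 5 + 0 = 5)
736122/q(-6*24) = 736122/5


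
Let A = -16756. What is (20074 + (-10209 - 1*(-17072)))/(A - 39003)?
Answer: -26937/55759 ≈ -0.48310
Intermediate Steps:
(20074 + (-10209 - 1*(-17072)))/(A - 39003) = (20074 + (-10209 - 1*(-17072)))/(-16756 - 39003) = (20074 + (-10209 + 17072))/(-55759) = (20074 + 6863)*(-1/55759) = 26937*(-1/55759) = -26937/55759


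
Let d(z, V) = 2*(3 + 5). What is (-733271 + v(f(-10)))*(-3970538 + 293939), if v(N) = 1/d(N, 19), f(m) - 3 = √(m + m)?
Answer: 43135091128665/16 ≈ 2.6959e+12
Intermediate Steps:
f(m) = 3 + √2*√m (f(m) = 3 + √(m + m) = 3 + √(2*m) = 3 + √2*√m)
d(z, V) = 16 (d(z, V) = 2*8 = 16)
v(N) = 1/16
(-733271 + v(f(-10)))*(-3970538 + 293939) = (-733271 + 1/16)*(-3970538 + 293939) = -11732335/16*(-3676599) = 43135091128665/16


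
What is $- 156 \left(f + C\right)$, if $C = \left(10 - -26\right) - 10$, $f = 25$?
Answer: $-7956$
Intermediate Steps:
$C = 26$ ($C = \left(10 + 26\right) - 10 = 36 - 10 = 26$)
$- 156 \left(f + C\right) = - 156 \left(25 + 26\right) = \left(-156\right) 51 = -7956$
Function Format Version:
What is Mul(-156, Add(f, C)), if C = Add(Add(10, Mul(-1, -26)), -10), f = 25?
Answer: -7956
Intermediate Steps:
C = 26 (C = Add(Add(10, 26), -10) = Add(36, -10) = 26)
Mul(-156, Add(f, C)) = Mul(-156, Add(25, 26)) = Mul(-156, 51) = -7956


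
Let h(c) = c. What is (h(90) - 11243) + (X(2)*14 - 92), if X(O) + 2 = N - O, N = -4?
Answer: -11357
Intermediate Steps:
X(O) = -6 - O (X(O) = -2 + (-4 - O) = -6 - O)
(h(90) - 11243) + (X(2)*14 - 92) = (90 - 11243) + ((-6 - 1*2)*14 - 92) = -11153 + ((-6 - 2)*14 - 92) = -11153 + (-8*14 - 92) = -11153 + (-112 - 92) = -11153 - 204 = -11357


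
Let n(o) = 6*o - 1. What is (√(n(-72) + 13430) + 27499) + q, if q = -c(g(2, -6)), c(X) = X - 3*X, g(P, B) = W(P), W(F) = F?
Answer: 27503 + √12997 ≈ 27617.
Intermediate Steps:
g(P, B) = P
n(o) = -1 + 6*o
c(X) = -2*X
q = 4 (q = -(-2)*2 = -1*(-4) = 4)
(√(n(-72) + 13430) + 27499) + q = (√((-1 + 6*(-72)) + 13430) + 27499) + 4 = (√((-1 - 432) + 13430) + 27499) + 4 = (√(-433 + 13430) + 27499) + 4 = (√12997 + 27499) + 4 = (27499 + √12997) + 4 = 27503 + √12997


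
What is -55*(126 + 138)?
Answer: -14520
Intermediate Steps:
-55*(126 + 138) = -55*264 = -14520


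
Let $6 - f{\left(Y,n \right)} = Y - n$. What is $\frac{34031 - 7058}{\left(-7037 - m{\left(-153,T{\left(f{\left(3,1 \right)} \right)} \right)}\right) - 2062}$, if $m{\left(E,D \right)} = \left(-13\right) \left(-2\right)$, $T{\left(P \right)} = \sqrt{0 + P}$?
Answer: $- \frac{26973}{9125} \approx -2.9559$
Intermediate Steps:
$f{\left(Y,n \right)} = 6 + n - Y$ ($f{\left(Y,n \right)} = 6 - \left(Y - n\right) = 6 + n - Y$)
$T{\left(P \right)} = \sqrt{P}$
$m{\left(E,D \right)} = 26$
$\frac{34031 - 7058}{\left(-7037 - m{\left(-153,T{\left(f{\left(3,1 \right)} \right)} \right)}\right) - 2062} = \frac{34031 - 7058}{\left(-7037 - 26\right) - 2062} = \frac{26973}{\left(-7037 - 26\right) - 2062} = \frac{26973}{-7063 - 2062} = \frac{26973}{-9125} = 26973 \left(- \frac{1}{9125}\right) = - \frac{26973}{9125}$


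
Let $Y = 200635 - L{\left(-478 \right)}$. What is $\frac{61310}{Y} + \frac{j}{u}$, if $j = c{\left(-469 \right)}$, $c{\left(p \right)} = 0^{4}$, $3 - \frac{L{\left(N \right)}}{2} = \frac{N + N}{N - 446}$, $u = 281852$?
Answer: $\frac{14162610}{46345777} \approx 0.30559$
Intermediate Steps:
$L{\left(N \right)} = 6 - \frac{4 N}{-446 + N}$ ($L{\left(N \right)} = 6 - 2 \frac{N + N}{N - 446} = 6 - 2 \frac{2 N}{-446 + N} = 6 - \frac{4 N}{-446 + N}$)
$Y = \frac{46345777}{231}$ ($Y = 200635 - \frac{2 \left(-1338 - 478\right)}{-446 - 478} = 200635 - 2 \frac{1}{-924} \left(-1816\right) = 200635 - 2 \left(- \frac{1}{924}\right) \left(-1816\right) = 200635 - \frac{908}{231} = \frac{46345777}{231} \approx 2.0063 \cdot 10^{5}$)
$c{\left(p \right)} = 0$
$j = 0$
$\frac{61310}{Y} + \frac{j}{u} = \frac{61310}{\frac{46345777}{231}} + \frac{0}{281852} = 61310 \cdot \frac{231}{46345777} + 0 \cdot \frac{1}{281852} = \frac{14162610}{46345777} + 0 = \frac{14162610}{46345777}$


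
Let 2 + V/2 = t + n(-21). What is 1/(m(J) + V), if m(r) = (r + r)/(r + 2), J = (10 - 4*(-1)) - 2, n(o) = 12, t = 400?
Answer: 7/5752 ≈ 0.0012170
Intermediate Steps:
J = 12 (J = (10 + 4) - 2 = 14 - 2 = 12)
m(r) = 2*r/(2 + r) (m(r) = (2*r)/(2 + r) = 2*r/(2 + r))
V = 820 (V = -4 + 2*(400 + 12) = -4 + 2*412 = -4 + 824 = 820)
1/(m(J) + V) = 1/(2*12/(2 + 12) + 820) = 1/(2*12/14 + 820) = 1/(2*12*(1/14) + 820) = 1/(12/7 + 820) = 1/(5752/7) = 7/5752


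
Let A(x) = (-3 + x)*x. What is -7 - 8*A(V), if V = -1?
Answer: -39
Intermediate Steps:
A(x) = x*(-3 + x)
-7 - 8*A(V) = -7 - (-8)*(-3 - 1) = -7 - (-8)*(-4) = -7 - 8*4 = -7 - 32 = -39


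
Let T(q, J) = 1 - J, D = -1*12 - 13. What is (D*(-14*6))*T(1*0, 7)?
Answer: -12600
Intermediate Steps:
D = -25 (D = -12 - 13 = -25)
(D*(-14*6))*T(1*0, 7) = (-(-350)*6)*(1 - 1*7) = (-25*(-84))*(1 - 7) = 2100*(-6) = -12600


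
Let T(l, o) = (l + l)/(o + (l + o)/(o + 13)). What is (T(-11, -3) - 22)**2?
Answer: 289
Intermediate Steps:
T(l, o) = 2*l/(o + (l + o)/(13 + o)) (T(l, o) = (2*l)/(o + (l + o)/(13 + o)) = 2*l/(o + (l + o)/(13 + o)))
(T(-11, -3) - 22)**2 = (2*(-11)*(13 - 3)/(-11 + (-3)**2 + 14*(-3)) - 22)**2 = (2*(-11)*10/(-11 + 9 - 42) - 22)**2 = (2*(-11)*10/(-44) - 22)**2 = (2*(-11)*(-1/44)*10 - 22)**2 = (5 - 22)**2 = (-17)**2 = 289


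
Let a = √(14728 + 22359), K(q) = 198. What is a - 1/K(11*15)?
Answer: -1/198 + √37087 ≈ 192.57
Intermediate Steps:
a = √37087 ≈ 192.58
a - 1/K(11*15) = √37087 - 1/198 = -1/198 + √37087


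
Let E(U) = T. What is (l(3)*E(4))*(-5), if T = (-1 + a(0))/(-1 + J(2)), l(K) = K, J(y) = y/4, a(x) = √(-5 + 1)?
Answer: -30 + 60*I ≈ -30.0 + 60.0*I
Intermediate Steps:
a(x) = 2*I (a(x) = √(-4) = 2*I)
J(y) = y/4 (J(y) = y*(¼) = y/4)
T = 2 - 4*I (T = (-1 + 2*I)/(-1 + (¼)*2) = (-1 + 2*I)/(-1 + ½) = (-1 + 2*I)/(-½) = (-1 + 2*I)*(-2) = 2 - 4*I ≈ 2.0 - 4.0*I)
E(U) = 2 - 4*I
(l(3)*E(4))*(-5) = (3*(2 - 4*I))*(-5) = (6 - 12*I)*(-5) = -30 + 60*I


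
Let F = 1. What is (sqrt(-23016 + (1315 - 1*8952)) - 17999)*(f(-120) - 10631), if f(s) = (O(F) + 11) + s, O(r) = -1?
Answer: 193327259 - 10741*I*sqrt(30653) ≈ 1.9333e+8 - 1.8805e+6*I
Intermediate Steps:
f(s) = 10 + s (f(s) = (-1 + 11) + s = 10 + s)
(sqrt(-23016 + (1315 - 1*8952)) - 17999)*(f(-120) - 10631) = (sqrt(-23016 + (1315 - 1*8952)) - 17999)*((10 - 120) - 10631) = (sqrt(-23016 + (1315 - 8952)) - 17999)*(-110 - 10631) = (sqrt(-23016 - 7637) - 17999)*(-10741) = (sqrt(-30653) - 17999)*(-10741) = (I*sqrt(30653) - 17999)*(-10741) = (-17999 + I*sqrt(30653))*(-10741) = 193327259 - 10741*I*sqrt(30653)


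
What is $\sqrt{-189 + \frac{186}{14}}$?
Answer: $\frac{i \sqrt{8610}}{7} \approx 13.256 i$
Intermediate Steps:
$\sqrt{-189 + \frac{186}{14}} = \sqrt{-189 + 186 \cdot \frac{1}{14}} = \sqrt{-189 + \frac{93}{7}} = \sqrt{- \frac{1230}{7}} = \frac{i \sqrt{8610}}{7}$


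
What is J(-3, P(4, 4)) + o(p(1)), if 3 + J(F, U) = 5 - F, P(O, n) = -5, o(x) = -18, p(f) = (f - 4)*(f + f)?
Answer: -13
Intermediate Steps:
p(f) = 2*f*(-4 + f) (p(f) = (-4 + f)*(2*f) = 2*f*(-4 + f))
J(F, U) = 2 - F (J(F, U) = -3 + (5 - F) = 2 - F)
J(-3, P(4, 4)) + o(p(1)) = (2 - 1*(-3)) - 18 = (2 + 3) - 18 = 5 - 18 = -13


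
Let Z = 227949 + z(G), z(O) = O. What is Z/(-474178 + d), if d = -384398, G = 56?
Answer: -7355/27696 ≈ -0.26556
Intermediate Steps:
Z = 228005 (Z = 227949 + 56 = 228005)
Z/(-474178 + d) = 228005/(-474178 - 384398) = 228005/(-858576) = 228005*(-1/858576) = -7355/27696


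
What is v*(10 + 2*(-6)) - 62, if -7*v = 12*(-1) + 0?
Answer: -458/7 ≈ -65.429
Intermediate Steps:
v = 12/7 (v = -(12*(-1) + 0)/7 = -(-12 + 0)/7 = -⅐*(-12) = 12/7 ≈ 1.7143)
v*(10 + 2*(-6)) - 62 = 12*(10 + 2*(-6))/7 - 62 = 12*(10 - 12)/7 - 62 = (12/7)*(-2) - 62 = -24/7 - 62 = -458/7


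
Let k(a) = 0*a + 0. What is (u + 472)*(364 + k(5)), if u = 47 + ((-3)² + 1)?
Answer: 192556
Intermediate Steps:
k(a) = 0 (k(a) = 0 + 0 = 0)
u = 57 (u = 47 + (9 + 1) = 47 + 10 = 57)
(u + 472)*(364 + k(5)) = (57 + 472)*(364 + 0) = 529*364 = 192556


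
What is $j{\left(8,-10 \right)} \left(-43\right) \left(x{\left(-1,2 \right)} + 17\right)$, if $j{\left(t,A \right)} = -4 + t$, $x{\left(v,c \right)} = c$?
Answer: $-3268$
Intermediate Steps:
$j{\left(8,-10 \right)} \left(-43\right) \left(x{\left(-1,2 \right)} + 17\right) = \left(-4 + 8\right) \left(-43\right) \left(2 + 17\right) = 4 \left(-43\right) 19 = \left(-172\right) 19 = -3268$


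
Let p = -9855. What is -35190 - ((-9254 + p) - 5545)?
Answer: -10536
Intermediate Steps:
-35190 - ((-9254 + p) - 5545) = -35190 - ((-9254 - 9855) - 5545) = -35190 - (-19109 - 5545) = -35190 - 1*(-24654) = -35190 + 24654 = -10536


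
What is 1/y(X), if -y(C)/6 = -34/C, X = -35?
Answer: -35/204 ≈ -0.17157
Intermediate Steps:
y(C) = 204/C (y(C) = -(-204)/C = 204/C)
1/y(X) = 1/(204/(-35)) = 1/(204*(-1/35)) = 1/(-204/35) = -35/204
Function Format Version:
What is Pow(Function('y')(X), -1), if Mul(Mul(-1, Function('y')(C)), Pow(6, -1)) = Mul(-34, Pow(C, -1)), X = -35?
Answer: Rational(-35, 204) ≈ -0.17157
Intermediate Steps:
Function('y')(C) = Mul(204, Pow(C, -1)) (Function('y')(C) = Mul(-6, Mul(-34, Pow(C, -1))) = Mul(204, Pow(C, -1)))
Pow(Function('y')(X), -1) = Pow(Mul(204, Pow(-35, -1)), -1) = Pow(Mul(204, Rational(-1, 35)), -1) = Pow(Rational(-204, 35), -1) = Rational(-35, 204)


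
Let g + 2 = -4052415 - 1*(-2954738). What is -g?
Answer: 1097679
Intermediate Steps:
g = -1097679 (g = -2 + (-4052415 - 1*(-2954738)) = -2 + (-4052415 + 2954738) = -2 - 1097677 = -1097679)
-g = -1*(-1097679) = 1097679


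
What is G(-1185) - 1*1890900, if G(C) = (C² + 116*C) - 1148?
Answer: -625283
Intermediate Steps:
G(C) = -1148 + C² + 116*C
G(-1185) - 1*1890900 = (-1148 + (-1185)² + 116*(-1185)) - 1*1890900 = (-1148 + 1404225 - 137460) - 1890900 = 1265617 - 1890900 = -625283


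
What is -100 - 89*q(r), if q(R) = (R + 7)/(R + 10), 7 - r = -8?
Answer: -4458/25 ≈ -178.32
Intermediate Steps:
r = 15 (r = 7 - 1*(-8) = 7 + 8 = 15)
q(R) = (7 + R)/(10 + R)
-100 - 89*q(r) = -100 - 89*(7 + 15)/(10 + 15) = -100 - 89*22/25 = -100 - 1958/25 = -4458/25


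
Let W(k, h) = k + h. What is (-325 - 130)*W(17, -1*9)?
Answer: -3640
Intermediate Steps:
W(k, h) = h + k
(-325 - 130)*W(17, -1*9) = (-325 - 130)*(-1*9 + 17) = -455*(-9 + 17) = -455*8 = -3640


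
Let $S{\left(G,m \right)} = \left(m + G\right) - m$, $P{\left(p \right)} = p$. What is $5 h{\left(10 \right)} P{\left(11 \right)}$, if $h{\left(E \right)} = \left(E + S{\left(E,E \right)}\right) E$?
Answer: $11000$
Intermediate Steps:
$S{\left(G,m \right)} = G$ ($S{\left(G,m \right)} = \left(G + m\right) - m = G$)
$h{\left(E \right)} = 2 E^{2}$ ($h{\left(E \right)} = \left(E + E\right) E = 2 E E = 2 E^{2}$)
$5 h{\left(10 \right)} P{\left(11 \right)} = 5 \cdot 2 \cdot 10^{2} \cdot 11 = 5 \cdot 2 \cdot 100 \cdot 11 = 5 \cdot 200 \cdot 11 = 1000 \cdot 11 = 11000$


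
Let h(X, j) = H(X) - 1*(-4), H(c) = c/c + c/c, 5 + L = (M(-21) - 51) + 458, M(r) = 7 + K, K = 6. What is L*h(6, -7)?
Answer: 2490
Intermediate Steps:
M(r) = 13 (M(r) = 7 + 6 = 13)
L = 415 (L = -5 + ((13 - 51) + 458) = -5 + (-38 + 458) = -5 + 420 = 415)
H(c) = 2 (H(c) = 1 + 1 = 2)
h(X, j) = 6 (h(X, j) = 2 - 1*(-4) = 2 + 4 = 6)
L*h(6, -7) = 415*6 = 2490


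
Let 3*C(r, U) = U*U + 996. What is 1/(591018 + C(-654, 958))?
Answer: 3/2691814 ≈ 1.1145e-6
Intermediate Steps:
C(r, U) = 332 + U²/3 (C(r, U) = (U*U + 996)/3 = (U² + 996)/3 = (996 + U²)/3 = 332 + U²/3)
1/(591018 + C(-654, 958)) = 1/(591018 + (332 + (⅓)*958²)) = 1/(591018 + (332 + (⅓)*917764)) = 1/(591018 + (332 + 917764/3)) = 1/(591018 + 918760/3) = 1/(2691814/3) = 3/2691814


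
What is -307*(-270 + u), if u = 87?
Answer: 56181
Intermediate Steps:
-307*(-270 + u) = -307*(-270 + 87) = -307*(-183) = 56181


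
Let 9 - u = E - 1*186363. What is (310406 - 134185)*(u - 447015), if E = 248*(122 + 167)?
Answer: -58560881615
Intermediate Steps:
E = 71672 (E = 248*289 = 71672)
u = 114700 (u = 9 - (71672 - 1*186363) = 9 - (71672 - 186363) = 9 - 1*(-114691) = 9 + 114691 = 114700)
(310406 - 134185)*(u - 447015) = (310406 - 134185)*(114700 - 447015) = 176221*(-332315) = -58560881615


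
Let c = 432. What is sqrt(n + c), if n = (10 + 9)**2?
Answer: sqrt(793) ≈ 28.160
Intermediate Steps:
n = 361 (n = 19**2 = 361)
sqrt(n + c) = sqrt(361 + 432) = sqrt(793)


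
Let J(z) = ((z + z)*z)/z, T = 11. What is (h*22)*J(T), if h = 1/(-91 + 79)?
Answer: -121/3 ≈ -40.333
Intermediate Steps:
J(z) = 2*z (J(z) = ((2*z)*z)/z = (2*z²)/z = 2*z)
h = -1/12 (h = 1/(-12) = -1/12 ≈ -0.083333)
(h*22)*J(T) = (-1/12*22)*(2*11) = -11/6*22 = -121/3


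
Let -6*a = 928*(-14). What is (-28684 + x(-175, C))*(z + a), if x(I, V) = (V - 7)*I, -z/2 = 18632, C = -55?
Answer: 1877848864/3 ≈ 6.2595e+8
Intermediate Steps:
z = -37264 (z = -2*18632 = -37264)
x(I, V) = I*(-7 + V) (x(I, V) = (-7 + V)*I = I*(-7 + V))
a = 6496/3 (a = -464*(-14)/3 = -⅙*(-12992) = 6496/3 ≈ 2165.3)
(-28684 + x(-175, C))*(z + a) = (-28684 - 175*(-7 - 55))*(-37264 + 6496/3) = (-28684 - 175*(-62))*(-105296/3) = (-28684 + 10850)*(-105296/3) = -17834*(-105296/3) = 1877848864/3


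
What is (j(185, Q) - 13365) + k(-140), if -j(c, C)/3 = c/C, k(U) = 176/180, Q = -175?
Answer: -4208668/315 ≈ -13361.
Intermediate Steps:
k(U) = 44/45 (k(U) = 176*(1/180) = 44/45)
j(c, C) = -3*c/C
(j(185, Q) - 13365) + k(-140) = (-3*185/(-175) - 13365) + 44/45 = (-3*185*(-1/175) - 13365) + 44/45 = (111/35 - 13365) + 44/45 = -467664/35 + 44/45 = -4208668/315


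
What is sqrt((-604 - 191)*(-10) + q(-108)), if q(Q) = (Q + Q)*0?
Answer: 5*sqrt(318) ≈ 89.163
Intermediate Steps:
q(Q) = 0 (q(Q) = (2*Q)*0 = 0)
sqrt((-604 - 191)*(-10) + q(-108)) = sqrt((-604 - 191)*(-10) + 0) = sqrt(-795*(-10) + 0) = sqrt(7950 + 0) = sqrt(7950) = 5*sqrt(318)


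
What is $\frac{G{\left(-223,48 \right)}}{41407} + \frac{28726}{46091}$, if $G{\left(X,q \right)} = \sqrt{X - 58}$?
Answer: $\frac{28726}{46091} + \frac{i \sqrt{281}}{41407} \approx 0.62325 + 0.00040484 i$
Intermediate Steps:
$G{\left(X,q \right)} = \sqrt{-58 + X}$
$\frac{G{\left(-223,48 \right)}}{41407} + \frac{28726}{46091} = \frac{\sqrt{-58 - 223}}{41407} + \frac{28726}{46091} = \sqrt{-281} \cdot \frac{1}{41407} + 28726 \cdot \frac{1}{46091} = i \sqrt{281} \cdot \frac{1}{41407} + \frac{28726}{46091} = \frac{i \sqrt{281}}{41407} + \frac{28726}{46091} = \frac{28726}{46091} + \frac{i \sqrt{281}}{41407}$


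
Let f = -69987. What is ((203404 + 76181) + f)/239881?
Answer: 209598/239881 ≈ 0.87376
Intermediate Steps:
((203404 + 76181) + f)/239881 = ((203404 + 76181) - 69987)/239881 = (279585 - 69987)*(1/239881) = 209598*(1/239881) = 209598/239881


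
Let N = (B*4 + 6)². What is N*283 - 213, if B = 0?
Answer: 9975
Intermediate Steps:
N = 36 (N = (0*4 + 6)² = (0 + 6)² = 6² = 36)
N*283 - 213 = 36*283 - 213 = 10188 - 213 = 9975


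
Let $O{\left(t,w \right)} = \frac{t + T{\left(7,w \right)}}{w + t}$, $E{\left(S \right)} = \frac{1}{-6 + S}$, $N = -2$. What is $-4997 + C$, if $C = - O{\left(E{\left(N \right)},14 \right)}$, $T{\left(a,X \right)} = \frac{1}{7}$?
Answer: $- \frac{3882670}{777} \approx -4997.0$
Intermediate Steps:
$T{\left(a,X \right)} = \frac{1}{7}$
$O{\left(t,w \right)} = \frac{\frac{1}{7} + t}{t + w}$ ($O{\left(t,w \right)} = \frac{t + \frac{1}{7}}{w + t} = \frac{\frac{1}{7} + t}{t + w}$)
$C = - \frac{1}{777}$ ($C = - \frac{\frac{1}{7} + \frac{1}{-6 - 2}}{\frac{1}{-6 - 2} + 14} = - \frac{\frac{1}{7} + \frac{1}{-8}}{\frac{1}{-8} + 14} = - \frac{\frac{1}{7} - \frac{1}{8}}{- \frac{1}{8} + 14} = - \frac{1}{\frac{111}{8} \cdot 56} = - \frac{8}{111 \cdot 56} = \left(-1\right) \frac{1}{777} = - \frac{1}{777} \approx -0.001287$)
$-4997 + C = -4997 - \frac{1}{777} = - \frac{3882670}{777}$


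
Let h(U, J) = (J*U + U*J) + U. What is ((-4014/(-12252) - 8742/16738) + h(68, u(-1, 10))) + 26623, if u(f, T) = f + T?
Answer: 477050009949/17089498 ≈ 27915.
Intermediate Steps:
u(f, T) = T + f
h(U, J) = U + 2*J*U (h(U, J) = (J*U + J*U) + U = 2*J*U + U = U + 2*J*U)
((-4014/(-12252) - 8742/16738) + h(68, u(-1, 10))) + 26623 = ((-4014/(-12252) - 8742/16738) + 68*(1 + 2*(10 - 1))) + 26623 = ((-4014*(-1/12252) - 8742*1/16738) + 68*(1 + 2*9)) + 26623 = ((669/2042 - 4371/8369) + 68*(1 + 18)) + 26623 = (-3326721/17089498 + 68*19) + 26623 = (-3326721/17089498 + 1292) + 26623 = 22076304695/17089498 + 26623 = 477050009949/17089498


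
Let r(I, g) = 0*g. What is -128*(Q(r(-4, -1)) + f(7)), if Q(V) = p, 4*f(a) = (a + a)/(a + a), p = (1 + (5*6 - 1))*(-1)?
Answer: 3808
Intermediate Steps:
r(I, g) = 0
p = -30 (p = (1 + (30 - 1))*(-1) = (1 + 29)*(-1) = 30*(-1) = -30)
f(a) = ¼ (f(a) = ((a + a)/(a + a))/4 = ((2*a)/((2*a)))/4 = ((2*a)*(1/(2*a)))/4 = (¼)*1 = ¼)
Q(V) = -30
-128*(Q(r(-4, -1)) + f(7)) = -128*(-30 + ¼) = -128*(-119/4) = 3808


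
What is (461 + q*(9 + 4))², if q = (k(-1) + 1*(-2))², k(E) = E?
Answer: 334084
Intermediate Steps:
q = 9 (q = (-1 + 1*(-2))² = (-1 - 2)² = (-3)² = 9)
(461 + q*(9 + 4))² = (461 + 9*(9 + 4))² = (461 + 9*13)² = (461 + 117)² = 578² = 334084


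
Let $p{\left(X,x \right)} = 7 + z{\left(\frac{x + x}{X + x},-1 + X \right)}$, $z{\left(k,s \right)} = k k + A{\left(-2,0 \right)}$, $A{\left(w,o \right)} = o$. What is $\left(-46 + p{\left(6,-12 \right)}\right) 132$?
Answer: $-3036$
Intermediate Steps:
$z{\left(k,s \right)} = k^{2}$ ($z{\left(k,s \right)} = k k + 0 = k^{2} + 0 = k^{2}$)
$p{\left(X,x \right)} = 7 + \frac{4 x^{2}}{\left(X + x\right)^{2}}$ ($p{\left(X,x \right)} = 7 + \left(\frac{x + x}{X + x}\right)^{2} = 7 + \left(\frac{2 x}{X + x}\right)^{2} = 7 + \frac{4 x^{2}}{\left(X + x\right)^{2}}$)
$\left(-46 + p{\left(6,-12 \right)}\right) 132 = \left(-46 + \left(7 + \frac{4 \left(-12\right)^{2}}{\left(6 - 12\right)^{2}}\right)\right) 132 = \left(-46 + \left(7 + 4 \cdot 144 \cdot \frac{1}{36}\right)\right) 132 = \left(-46 + \left(7 + 16\right)\right) 132 = \left(-46 + 23\right) 132 = \left(-23\right) 132 = -3036$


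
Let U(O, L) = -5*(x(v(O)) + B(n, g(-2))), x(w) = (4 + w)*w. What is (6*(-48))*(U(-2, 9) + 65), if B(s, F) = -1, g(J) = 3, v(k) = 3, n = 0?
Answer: 10080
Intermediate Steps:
x(w) = w*(4 + w)
U(O, L) = -100 (U(O, L) = -5*(3*(4 + 3) - 1) = -5*(3*7 - 1) = -5*(21 - 1) = -5*20 = -100)
(6*(-48))*(U(-2, 9) + 65) = (6*(-48))*(-100 + 65) = -288*(-35) = 10080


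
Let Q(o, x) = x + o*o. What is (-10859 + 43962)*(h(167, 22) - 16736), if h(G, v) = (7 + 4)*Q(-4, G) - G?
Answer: -492903670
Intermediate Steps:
Q(o, x) = x + o**2
h(G, v) = 176 + 10*G (h(G, v) = (7 + 4)*(G + (-4)**2) - G = 11*(G + 16) - G = 11*(16 + G) - G = (176 + 11*G) - G = 176 + 10*G)
(-10859 + 43962)*(h(167, 22) - 16736) = (-10859 + 43962)*((176 + 10*167) - 16736) = 33103*((176 + 1670) - 16736) = 33103*(1846 - 16736) = 33103*(-14890) = -492903670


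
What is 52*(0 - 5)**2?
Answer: 1300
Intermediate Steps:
52*(0 - 5)**2 = 52*(-5)**2 = 52*25 = 1300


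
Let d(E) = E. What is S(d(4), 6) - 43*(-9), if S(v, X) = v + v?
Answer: 395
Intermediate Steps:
S(v, X) = 2*v
S(d(4), 6) - 43*(-9) = 2*4 - 43*(-9) = 8 + 387 = 395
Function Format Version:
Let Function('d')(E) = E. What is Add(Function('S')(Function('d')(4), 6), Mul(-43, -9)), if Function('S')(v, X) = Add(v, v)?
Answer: 395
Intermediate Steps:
Function('S')(v, X) = Mul(2, v)
Add(Function('S')(Function('d')(4), 6), Mul(-43, -9)) = Add(Mul(2, 4), Mul(-43, -9)) = Add(8, 387) = 395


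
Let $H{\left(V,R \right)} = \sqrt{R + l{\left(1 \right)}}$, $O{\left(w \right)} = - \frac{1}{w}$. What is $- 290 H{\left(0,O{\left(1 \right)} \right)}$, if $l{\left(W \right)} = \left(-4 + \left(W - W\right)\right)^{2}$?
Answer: $- 290 \sqrt{15} \approx -1123.2$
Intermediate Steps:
$l{\left(W \right)} = 16$ ($l{\left(W \right)} = \left(-4 + 0\right)^{2} = \left(-4\right)^{2} = 16$)
$H{\left(V,R \right)} = \sqrt{16 + R}$ ($H{\left(V,R \right)} = \sqrt{R + 16} = \sqrt{16 + R}$)
$- 290 H{\left(0,O{\left(1 \right)} \right)} = - 290 \sqrt{16 - 1^{-1}} = - 290 \sqrt{16 - 1} = - 290 \sqrt{15}$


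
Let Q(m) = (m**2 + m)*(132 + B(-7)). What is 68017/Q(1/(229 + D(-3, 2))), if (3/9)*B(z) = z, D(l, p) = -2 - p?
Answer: 1147786875/8362 ≈ 1.3726e+5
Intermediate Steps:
B(z) = 3*z
Q(m) = 111*m + 111*m**2 (Q(m) = (m**2 + m)*(132 + 3*(-7)) = (m + m**2)*(132 - 21) = (m + m**2)*111 = 111*m + 111*m**2)
68017/Q(1/(229 + D(-3, 2))) = 68017/((111*(1 + 1/(229 + (-2 - 1*2)))/(229 + (-2 - 1*2)))) = 68017/((111*(1 + 1/(229 + (-2 - 2)))/(229 + (-2 - 2)))) = 68017/((111*(1 + 1/(229 - 4))/(229 - 4))) = 68017/((111*(1 + 1/225)/225)) = 68017/((111*(1/225)*(1 + 1/225))) = 68017/((111*(1/225)*(226/225))) = 68017/(8362/16875) = 68017*(16875/8362) = 1147786875/8362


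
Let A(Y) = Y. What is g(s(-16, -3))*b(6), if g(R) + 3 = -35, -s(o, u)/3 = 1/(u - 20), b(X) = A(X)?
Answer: -228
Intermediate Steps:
b(X) = X
s(o, u) = -3/(-20 + u) (s(o, u) = -3/(u - 20) = -3/(-20 + u))
g(R) = -38 (g(R) = -3 - 35 = -38)
g(s(-16, -3))*b(6) = -38*6 = -228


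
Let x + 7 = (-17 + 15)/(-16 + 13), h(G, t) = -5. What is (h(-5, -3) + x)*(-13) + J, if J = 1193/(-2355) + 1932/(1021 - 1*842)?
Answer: 22147981/140515 ≈ 157.62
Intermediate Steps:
x = -19/3 (x = -7 + (-17 + 15)/(-16 + 13) = -7 - 2/(-3) = -7 - 2*(-⅓) = -7 + ⅔ = -19/3 ≈ -6.3333)
J = 4336313/421545 (J = 1193*(-1/2355) + 1932/(1021 - 842) = -1193/2355 + 1932/179 = 4336313/421545 ≈ 10.287)
(h(-5, -3) + x)*(-13) + J = (-5 - 19/3)*(-13) + 4336313/421545 = -34/3*(-13) + 4336313/421545 = 442/3 + 4336313/421545 = 22147981/140515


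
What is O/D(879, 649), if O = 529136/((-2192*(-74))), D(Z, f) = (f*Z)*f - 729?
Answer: 33071/3753441923100 ≈ 8.8108e-9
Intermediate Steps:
D(Z, f) = -729 + Z*f**2 (D(Z, f) = (Z*f)*f - 729 = Z*f**2 - 729 = -729 + Z*f**2)
O = 33071/10138 (O = 529136/162208 = 529136*(1/162208) = 33071/10138 ≈ 3.2621)
O/D(879, 649) = 33071/(10138*(-729 + 879*649**2)) = 33071/(10138*(-729 + 879*421201)) = 33071/(10138*(-729 + 370235679)) = (33071/10138)/370234950 = (33071/10138)*(1/370234950) = 33071/3753441923100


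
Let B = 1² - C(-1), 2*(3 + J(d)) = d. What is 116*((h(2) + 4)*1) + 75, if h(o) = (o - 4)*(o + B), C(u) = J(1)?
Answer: -737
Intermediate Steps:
J(d) = -3 + d/2
C(u) = -5/2 (C(u) = -3 + (½)*1 = -3 + ½ = -5/2)
B = 7/2 (B = 1² - 1*(-5/2) = 1 + 5/2 = 7/2 ≈ 3.5000)
h(o) = (-4 + o)*(7/2 + o) (h(o) = (o - 4)*(o + 7/2) = (-4 + o)*(7/2 + o))
116*((h(2) + 4)*1) + 75 = 116*(((-14 + 2² - ½*2) + 4)*1) + 75 = 116*(((-14 + 4 - 1) + 4)*1) + 75 = 116*((-11 + 4)*1) + 75 = 116*(-7*1) + 75 = 116*(-7) + 75 = -812 + 75 = -737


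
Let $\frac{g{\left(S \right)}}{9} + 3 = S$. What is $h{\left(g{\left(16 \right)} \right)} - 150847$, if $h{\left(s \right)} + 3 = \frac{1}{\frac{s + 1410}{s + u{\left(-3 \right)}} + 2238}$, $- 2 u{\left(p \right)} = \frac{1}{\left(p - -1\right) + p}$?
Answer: $- \frac{397635771629}{2635968} \approx -1.5085 \cdot 10^{5}$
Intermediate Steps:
$g{\left(S \right)} = -27 + 9 S$
$u{\left(p \right)} = - \frac{1}{2 \left(1 + 2 p\right)}$ ($u{\left(p \right)} = - \frac{1}{2 \left(\left(p - -1\right) + p\right)} = - \frac{1}{2 \left(\left(p + 1\right) + p\right)} = - \frac{1}{2 \left(\left(1 + p\right) + p\right)} = - \frac{1}{2 \left(1 + 2 p\right)}$)
$h{\left(s \right)} = -3 + \frac{1}{2238 + \frac{1410 + s}{\frac{1}{10} + s}}$ ($h{\left(s \right)} = -3 + \frac{1}{\frac{s + 1410}{s - \frac{1}{2 + 4 \left(-3\right)}} + 2238} = -3 + \frac{1}{\frac{1410 + s}{s - \frac{1}{2 - 12}} + 2238} = -3 + \frac{1}{\frac{1410 + s}{s - \frac{1}{-10}} + 2238} = -3 + \frac{1}{\frac{1410 + s}{s - - \frac{1}{10}} + 2238} = -3 + \frac{1}{\frac{1410 + s}{s + \frac{1}{10}} + 2238} = -3 + \frac{1}{\frac{1410 + s}{\frac{1}{10} + s} + 2238} = -3 + \frac{1}{2238 + \frac{1410 + s}{\frac{1}{10} + s}}$)
$h{\left(g{\left(16 \right)} \right)} - 150847 = \frac{23 \left(-2131 - 2920 \left(-27 + 9 \cdot 16\right)\right)}{2 \left(8169 + 11195 \left(-27 + 9 \cdot 16\right)\right)} - 150847 = \frac{23 \left(-2131 - 2920 \left(-27 + 144\right)\right)}{2 \left(8169 + 11195 \left(-27 + 144\right)\right)} - 150847 = \frac{23 \left(-2131 - 341640\right)}{2 \left(8169 + 11195 \cdot 117\right)} - 150847 = \frac{23 \left(-2131 - 341640\right)}{2 \left(8169 + 1309815\right)} - 150847 = \frac{23}{2} \cdot \frac{1}{1317984} \left(-343771\right) - 150847 = - \frac{7906733}{2635968} - 150847 = - \frac{397635771629}{2635968}$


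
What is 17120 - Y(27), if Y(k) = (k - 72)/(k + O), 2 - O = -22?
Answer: 291055/17 ≈ 17121.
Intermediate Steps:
O = 24 (O = 2 - 1*(-22) = 2 + 22 = 24)
Y(k) = (-72 + k)/(24 + k) (Y(k) = (k - 72)/(k + 24) = (-72 + k)/(24 + k))
17120 - Y(27) = 17120 - (-72 + 27)/(24 + 27) = 17120 - (-45)/51 = 17120 - 1*(-15/17) = 17120 + 15/17 = 291055/17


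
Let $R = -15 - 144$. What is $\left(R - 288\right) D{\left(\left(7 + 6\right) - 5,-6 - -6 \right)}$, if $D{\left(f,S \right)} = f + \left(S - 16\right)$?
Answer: $3576$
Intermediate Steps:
$D{\left(f,S \right)} = -16 + S + f$ ($D{\left(f,S \right)} = f + \left(-16 + S\right) = -16 + S + f$)
$R = -159$
$\left(R - 288\right) D{\left(\left(7 + 6\right) - 5,-6 - -6 \right)} = \left(-159 - 288\right) \left(-16 - 0 + \left(\left(7 + 6\right) - 5\right)\right) = \left(-159 - 288\right) \left(-16 + \left(-6 + 6\right) + \left(13 - 5\right)\right) = - 447 \left(-16 + 0 + 8\right) = \left(-447\right) \left(-8\right) = 3576$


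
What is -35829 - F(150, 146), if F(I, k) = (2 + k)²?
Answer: -57733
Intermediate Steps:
-35829 - F(150, 146) = -35829 - (2 + 146)² = -35829 - 1*148² = -35829 - 1*21904 = -35829 - 21904 = -57733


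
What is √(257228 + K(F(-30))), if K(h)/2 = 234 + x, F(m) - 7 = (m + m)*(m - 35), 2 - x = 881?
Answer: √255938 ≈ 505.90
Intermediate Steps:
x = -879 (x = 2 - 1*881 = 2 - 881 = -879)
F(m) = 7 + 2*m*(-35 + m) (F(m) = 7 + (m + m)*(m - 35) = 7 + (2*m)*(-35 + m) = 7 + 2*m*(-35 + m))
K(h) = -1290 (K(h) = 2*(234 - 879) = 2*(-645) = -1290)
√(257228 + K(F(-30))) = √(257228 - 1290) = √255938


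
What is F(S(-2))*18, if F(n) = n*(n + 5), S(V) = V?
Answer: -108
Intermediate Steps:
F(n) = n*(5 + n)
F(S(-2))*18 = -2*(5 - 2)*18 = -2*3*18 = -6*18 = -108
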